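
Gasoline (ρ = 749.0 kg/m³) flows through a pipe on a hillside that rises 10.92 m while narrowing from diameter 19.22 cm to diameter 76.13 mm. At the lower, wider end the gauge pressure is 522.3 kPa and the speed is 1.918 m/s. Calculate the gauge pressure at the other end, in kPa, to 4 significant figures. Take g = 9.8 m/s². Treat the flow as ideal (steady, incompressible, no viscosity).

By continuity, v₂ = v₁·A₁/A₂ = 1.918·(290.1/45.52) = 12.22 m/s.
Applying Bernoulli between the two ends and solving for P₂: P₂ = P₁ + ½ρ(v₁² − v₂²) − ρgΔh.
P₂ = 522300 + ½·749.0·(1.918² − 12.22²) − 749.0·9.8·(+10.92) = 522300 + (-54590) − (80150) = 387600 Pa.

387.6 kPa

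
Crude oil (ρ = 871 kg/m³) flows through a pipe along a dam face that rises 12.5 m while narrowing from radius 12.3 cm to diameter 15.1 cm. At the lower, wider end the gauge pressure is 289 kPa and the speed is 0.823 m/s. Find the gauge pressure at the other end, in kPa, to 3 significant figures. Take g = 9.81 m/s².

By continuity, v₂ = v₁·A₁/A₂ = 0.823·(475/179) = 2.18 m/s.
Bernoulli: P₁ + ½ρv₁² + ρg h₁ = P₂ + ½ρv₂² + ρg h₂, so P₂ = P₁ + ½ρ(v₁² − v₂²) − ρg(h₂ − h₁).
P₂ = 289000 + ½·871·(0.823² − 2.18²) − 871·9.81·(+12.5) = 289000 + (-1780) − (107000) = 180000 Pa.

180 kPa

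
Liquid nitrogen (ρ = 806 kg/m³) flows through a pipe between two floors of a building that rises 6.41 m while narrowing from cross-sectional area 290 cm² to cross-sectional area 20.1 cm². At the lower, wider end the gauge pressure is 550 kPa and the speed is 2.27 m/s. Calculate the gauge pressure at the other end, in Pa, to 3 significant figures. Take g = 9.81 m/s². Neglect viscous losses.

P₂ ≈ 69100 Pa

Mass conservation (A₁v₁ = A₂v₂) gives v₂ = 2.27 × 290/20.1 = 32.8 m/s.
Applying Bernoulli between the two ends and solving for P₂: P₂ = P₁ + ½ρ(v₁² − v₂²) − ρgΔh.
P₂ = 550000 + ½·806·(2.27² − 32.8²) − 806·9.81·(+6.41) = 550000 + (-430000) − (50700) = 69100 Pa.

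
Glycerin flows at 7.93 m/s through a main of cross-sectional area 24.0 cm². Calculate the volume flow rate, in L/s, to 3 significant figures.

Q ≈ 19.0 L/s

Q = A·v = 0.00240 m² × 7.93 m/s = 0.0190 m³/s.
Converting: 0.0190 m³/s × 1000 = 19.0 L/s.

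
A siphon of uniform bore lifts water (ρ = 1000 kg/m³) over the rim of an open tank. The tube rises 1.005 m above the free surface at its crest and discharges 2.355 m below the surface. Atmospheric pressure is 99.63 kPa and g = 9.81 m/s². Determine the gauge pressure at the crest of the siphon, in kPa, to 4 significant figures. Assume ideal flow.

-32.96 kPa

The outlet speed comes from Torricelli: v = √(2g·2.355) = 6.797 m/s.
Continuity keeps v the same throughout the tube; from surface to crest, P_atm + 0 = P_top + ½ρv² + ρg·h_top.
P_top = 99630 − ½·1000·6.797² − 1000·9.81·1.005 = 66670 Pa. So P_gauge = P_top − P_atm = -32960 Pa.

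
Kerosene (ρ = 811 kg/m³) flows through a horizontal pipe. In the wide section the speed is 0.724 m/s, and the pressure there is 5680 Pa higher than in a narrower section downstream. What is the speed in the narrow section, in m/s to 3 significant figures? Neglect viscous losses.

v₂ ≈ 3.81 m/s

With h₁ = h₂, rearranging Bernoulli gives v₂ = √(v₁² + 2ΔP/ρ).
v₂ = √(0.724² + 2·5680/811) = √(0.524 + 14.0) = 3.81 m/s.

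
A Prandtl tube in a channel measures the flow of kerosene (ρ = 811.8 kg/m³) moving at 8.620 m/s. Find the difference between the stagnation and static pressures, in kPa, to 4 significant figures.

ΔP ≈ 30.16 kPa

Bernoulli between the free stream and the stagnation point: ½ρv² = P_stag − P_static.
ΔP = ½·811.8·8.620² = 30160 Pa.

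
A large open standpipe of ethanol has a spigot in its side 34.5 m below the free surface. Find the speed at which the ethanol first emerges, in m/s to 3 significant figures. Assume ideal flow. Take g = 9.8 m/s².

Bernoulli from surface to hole (P equal, v_surface ≈ 0): v = √(2gh) = √(2×9.8×34.5) = 26.0 m/s.

v ≈ 26.0 m/s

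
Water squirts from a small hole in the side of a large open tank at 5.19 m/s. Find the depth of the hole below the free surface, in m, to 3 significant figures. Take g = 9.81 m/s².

Torricelli: v = √(2gh), so h = v²/(2g).
h = 5.19²/(2·9.81) = 26.9/19.62 = 1.37 m.

h = 1.37 m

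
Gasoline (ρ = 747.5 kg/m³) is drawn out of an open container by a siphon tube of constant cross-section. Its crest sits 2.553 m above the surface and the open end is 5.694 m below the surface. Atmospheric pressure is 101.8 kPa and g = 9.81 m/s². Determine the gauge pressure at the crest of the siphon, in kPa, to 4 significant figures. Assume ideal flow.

P_gauge ≈ -60.48 kPa

Bernoulli surface→outlet gives ½v² = g·h_out, so v = √(2·9.81·5.694) = 10.57 m/s.
Continuity keeps v the same throughout the tube; from surface to crest, P_atm + 0 = P_top + ½ρv² + ρg·h_top.
P_top = 101800 − ½·747.5·10.57² − 747.5·9.81·2.553 = 41320 Pa. So P_gauge = P_top − P_atm = -60480 Pa.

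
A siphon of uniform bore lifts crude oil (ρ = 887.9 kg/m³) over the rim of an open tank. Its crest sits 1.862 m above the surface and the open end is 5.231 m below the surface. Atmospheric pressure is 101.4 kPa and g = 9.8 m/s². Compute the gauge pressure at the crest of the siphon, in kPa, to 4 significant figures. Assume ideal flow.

Bernoulli surface→outlet gives ½v² = g·h_out, so v = √(2·9.8·5.231) = 10.13 m/s.
The bore is uniform, so the speed at the crest is the same v. Bernoulli surface→crest: P_atm = P_top + ½ρv² + ρg·h_top.
P_top = 101400 − ½·887.9·10.13² − 887.9·9.8·1.862 = 39680 Pa. So P_gauge = P_top − P_atm = -61720 Pa.

P_gauge ≈ -61.72 kPa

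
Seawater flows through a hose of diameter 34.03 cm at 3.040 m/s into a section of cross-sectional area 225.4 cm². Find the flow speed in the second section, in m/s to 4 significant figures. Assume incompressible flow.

By continuity, v₂ = v₁·A₁/A₂ = 3.040·(909.5/225.4) = 12.27 m/s.

12.27 m/s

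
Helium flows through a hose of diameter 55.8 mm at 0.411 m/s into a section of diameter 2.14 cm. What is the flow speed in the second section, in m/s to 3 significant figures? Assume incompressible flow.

v₂ ≈ 2.79 m/s

By continuity, v₂ = v₁·A₁/A₂ = 0.411·(24.5/3.60) = 2.79 m/s.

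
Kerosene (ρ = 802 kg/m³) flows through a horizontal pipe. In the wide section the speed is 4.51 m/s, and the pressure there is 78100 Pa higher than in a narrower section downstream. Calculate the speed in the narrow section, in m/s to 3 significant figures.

14.7 m/s

Along the level pipe P + ½ρv² is conserved, hence v₂² = v₁² + 2(P₁ − P₂)/ρ.
v₂ = √(4.51² + 2·78100/802) = √(20.3 + 195) = 14.7 m/s.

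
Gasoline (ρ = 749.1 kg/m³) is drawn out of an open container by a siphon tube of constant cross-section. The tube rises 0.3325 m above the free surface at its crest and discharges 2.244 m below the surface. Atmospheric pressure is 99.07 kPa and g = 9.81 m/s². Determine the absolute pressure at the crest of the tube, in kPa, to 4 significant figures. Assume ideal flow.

From the surface to the outlet (both open to atmosphere, surface at rest): v = √(2g·h_out) = √(2·9.81·2.244) = 6.635 m/s.
Continuity keeps v the same throughout the tube; from surface to crest, P_atm + 0 = P_top + ½ρv² + ρg·h_top.
P_top = 99070 − ½·749.1·6.635² − 749.1·9.81·0.3325 = 80140 Pa.

P_top ≈ 80.14 kPa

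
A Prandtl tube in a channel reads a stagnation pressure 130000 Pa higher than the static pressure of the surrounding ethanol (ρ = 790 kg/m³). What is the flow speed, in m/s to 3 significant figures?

v = 18.1 m/s

At the stagnation point the flow is brought to rest, so Bernoulli gives P_stag − P_static = ½ρv².
v = √(2ΔP/ρ) = √(2·130000/790) = 18.1 m/s.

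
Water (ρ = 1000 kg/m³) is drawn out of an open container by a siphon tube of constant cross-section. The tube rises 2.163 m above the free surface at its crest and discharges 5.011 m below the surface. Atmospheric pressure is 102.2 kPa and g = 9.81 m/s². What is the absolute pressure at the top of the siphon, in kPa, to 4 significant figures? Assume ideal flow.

From the surface to the outlet (both open to atmosphere, surface at rest): v = √(2g·h_out) = √(2·9.81·5.011) = 9.915 m/s.
The bore is uniform, so the speed at the crest is the same v. Bernoulli surface→crest: P_atm = P_top + ½ρv² + ρg·h_top.
P_top = 102200 − ½·1000·9.915² − 1000·9.81·2.163 = 31820 Pa.

P_top = 31.82 kPa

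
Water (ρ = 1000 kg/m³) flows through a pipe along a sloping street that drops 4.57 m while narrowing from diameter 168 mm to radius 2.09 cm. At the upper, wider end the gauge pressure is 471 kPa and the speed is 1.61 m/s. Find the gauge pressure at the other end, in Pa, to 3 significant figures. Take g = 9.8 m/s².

P₂ ≈ 179000 Pa

Continuity gives A₁v₁ = A₂v₂, so v₂ = (222 cm²)/(13.7 cm²) × 1.61 m/s = 26.0 m/s.
Energy conservation along the streamline gives P₂ = P₁ − ½ρ(v₂² − v₁²) − ρg(h₂ − h₁).
P₂ = 471000 + ½·1000·(1.61² − 26.0²) − 1000·9.8·(−4.57) = 471000 + (-337000) − (-44800) = 179000 Pa.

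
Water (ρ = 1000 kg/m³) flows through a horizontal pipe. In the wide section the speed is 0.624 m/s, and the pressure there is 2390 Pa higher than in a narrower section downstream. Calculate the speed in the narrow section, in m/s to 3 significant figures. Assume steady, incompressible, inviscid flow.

2.27 m/s

Horizontal Bernoulli: P₁ + ½ρv₁² = P₂ + ½ρv₂², so v₂² = v₁² + 2(P₁ − P₂)/ρ.
v₂ = √(0.624² + 2·2390/1000) = √(0.389 + 4.78) = 2.27 m/s.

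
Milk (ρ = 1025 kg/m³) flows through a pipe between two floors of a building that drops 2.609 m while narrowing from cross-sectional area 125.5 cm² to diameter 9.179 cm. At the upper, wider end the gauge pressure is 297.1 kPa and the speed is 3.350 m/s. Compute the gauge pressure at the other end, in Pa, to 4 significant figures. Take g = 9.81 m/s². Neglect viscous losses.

By continuity, v₂ = v₁·A₁/A₂ = 3.350·(125.5/66.17) = 6.353 m/s.
Bernoulli: P₁ + ½ρv₁² + ρg h₁ = P₂ + ½ρv₂² + ρg h₂, so P₂ = P₁ + ½ρ(v₁² − v₂²) − ρg(h₂ − h₁).
P₂ = 297100 + ½·1025·(3.350² − 6.353²) − 1025·9.81·(−2.609) = 297100 + (-14940) − (-26230) = 308400 Pa.

P₂ ≈ 308400 Pa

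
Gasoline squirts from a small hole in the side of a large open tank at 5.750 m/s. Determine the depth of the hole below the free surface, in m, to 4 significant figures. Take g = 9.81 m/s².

Inverting v = √(2gh) gives h = v² / 2g.
h = 5.750²/(2·9.81) = 33.06/19.62 = 1.685 m.

h = 1.685 m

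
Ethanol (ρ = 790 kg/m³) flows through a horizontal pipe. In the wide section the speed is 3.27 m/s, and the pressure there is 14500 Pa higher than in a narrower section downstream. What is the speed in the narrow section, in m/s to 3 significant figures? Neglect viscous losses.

Horizontal Bernoulli: P₁ + ½ρv₁² = P₂ + ½ρv₂², so v₂² = v₁² + 2(P₁ − P₂)/ρ.
v₂ = √(3.27² + 2·14500/790) = √(10.7 + 36.7) = 6.88 m/s.

v₂ = 6.88 m/s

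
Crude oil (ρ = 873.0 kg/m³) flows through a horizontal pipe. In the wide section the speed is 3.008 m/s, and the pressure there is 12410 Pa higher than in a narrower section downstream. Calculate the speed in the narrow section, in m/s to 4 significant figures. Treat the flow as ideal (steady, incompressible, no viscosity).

Along the level pipe P + ½ρv² is conserved, hence v₂² = v₁² + 2(P₁ − P₂)/ρ.
v₂ = √(3.008² + 2·12410/873.0) = √(9.048 + 28.43) = 6.122 m/s.

v₂ ≈ 6.122 m/s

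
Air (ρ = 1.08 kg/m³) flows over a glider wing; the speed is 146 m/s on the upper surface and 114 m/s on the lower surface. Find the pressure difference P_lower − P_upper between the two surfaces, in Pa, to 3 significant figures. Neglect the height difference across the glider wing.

Bernoulli (same height): P_lower − P_upper = ½ρ(v_upper² − v_lower²).
ΔP = ½·1.08·(146² − 114²) = 4490 Pa.

ΔP ≈ 4490 Pa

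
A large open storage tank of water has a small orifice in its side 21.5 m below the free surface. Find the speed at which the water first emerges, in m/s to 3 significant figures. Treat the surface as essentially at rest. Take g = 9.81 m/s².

v ≈ 20.5 m/s

With the surface at rest and both surface and jet at atmospheric pressure, Bernoulli gives ρg h = ½ρv², so v = √(2gh) = √(2·9.81·21.5) = 20.5 m/s.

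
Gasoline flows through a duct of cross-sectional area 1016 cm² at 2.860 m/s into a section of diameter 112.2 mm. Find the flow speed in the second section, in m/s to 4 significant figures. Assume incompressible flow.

The volume flow rate is constant, so v₂ = (A₁/A₂)v₁ = (1016/98.87)·2.860 = 29.39 m/s.

29.39 m/s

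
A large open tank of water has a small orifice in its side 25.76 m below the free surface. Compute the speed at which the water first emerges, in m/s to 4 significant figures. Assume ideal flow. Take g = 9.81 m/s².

With the surface at rest and both surface and jet at atmospheric pressure, Bernoulli gives ρg h = ½ρv², so v = √(2gh) = √(2·9.81·25.76) = 22.48 m/s.

v = 22.48 m/s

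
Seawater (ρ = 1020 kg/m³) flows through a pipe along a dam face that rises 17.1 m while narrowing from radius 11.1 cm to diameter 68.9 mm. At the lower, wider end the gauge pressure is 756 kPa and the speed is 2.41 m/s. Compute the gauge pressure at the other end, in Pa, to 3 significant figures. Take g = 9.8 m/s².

P₂ ≈ 269000 Pa

By continuity, v₂ = v₁·A₁/A₂ = 2.41·(387/37.3) = 25.0 m/s.
Energy conservation along the streamline gives P₂ = P₁ − ½ρ(v₂² − v₁²) − ρg(h₂ − h₁).
P₂ = 756000 + ½·1020·(2.41² − 25.0²) − 1020·9.8·(+17.1) = 756000 + (-316000) − (171000) = 269000 Pa.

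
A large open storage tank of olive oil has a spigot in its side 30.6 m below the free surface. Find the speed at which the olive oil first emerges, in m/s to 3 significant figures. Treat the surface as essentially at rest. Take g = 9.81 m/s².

24.5 m/s

With the surface at rest and both surface and jet at atmospheric pressure, Bernoulli gives ρg h = ½ρv², so v = √(2gh) = √(2·9.81·30.6) = 24.5 m/s.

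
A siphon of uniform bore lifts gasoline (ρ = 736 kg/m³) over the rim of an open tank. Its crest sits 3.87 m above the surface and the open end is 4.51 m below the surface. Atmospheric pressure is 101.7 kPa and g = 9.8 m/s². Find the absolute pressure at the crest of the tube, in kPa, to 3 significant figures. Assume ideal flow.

From the surface to the outlet (both open to atmosphere, surface at rest): v = √(2g·h_out) = √(2·9.8·4.51) = 9.40 m/s.
With constant cross-section the crest speed equals v; applying Bernoulli from the surface up to the crest, P_top = P_atm − ½ρv² − ρg·h_top.
P_top = 101700 − ½·736·9.40² − 736·9.8·3.87 = 41300 Pa.

P_top = 41.3 kPa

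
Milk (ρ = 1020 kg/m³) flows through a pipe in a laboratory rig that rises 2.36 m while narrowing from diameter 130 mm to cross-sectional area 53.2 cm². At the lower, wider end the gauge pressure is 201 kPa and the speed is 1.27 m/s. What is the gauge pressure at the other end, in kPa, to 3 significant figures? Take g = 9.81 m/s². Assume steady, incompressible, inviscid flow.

Mass conservation (A₁v₁ = A₂v₂) gives v₂ = 1.27 × 133/53.2 = 3.17 m/s.
Bernoulli: P₁ + ½ρv₁² + ρg h₁ = P₂ + ½ρv₂² + ρg h₂, so P₂ = P₁ + ½ρ(v₁² − v₂²) − ρg(h₂ − h₁).
P₂ = 201000 + ½·1020·(1.27² − 3.17²) − 1020·9.81·(+2.36) = 201000 + (-4300) − (23600) = 173000 Pa.

173 kPa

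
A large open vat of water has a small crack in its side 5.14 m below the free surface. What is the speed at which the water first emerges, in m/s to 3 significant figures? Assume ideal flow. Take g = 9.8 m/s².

v ≈ 10.0 m/s

With the surface at rest and both surface and jet at atmospheric pressure, Bernoulli gives ρg h = ½ρv², so v = √(2gh) = √(2·9.8·5.14) = 10.0 m/s.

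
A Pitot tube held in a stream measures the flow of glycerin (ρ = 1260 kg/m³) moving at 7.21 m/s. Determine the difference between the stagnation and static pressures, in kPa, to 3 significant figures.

ΔP ≈ 32.7 kPa

Bernoulli between the free stream and the stagnation point: ½ρv² = P_stag − P_static.
ΔP = ½·1260·7.21² = 32700 Pa.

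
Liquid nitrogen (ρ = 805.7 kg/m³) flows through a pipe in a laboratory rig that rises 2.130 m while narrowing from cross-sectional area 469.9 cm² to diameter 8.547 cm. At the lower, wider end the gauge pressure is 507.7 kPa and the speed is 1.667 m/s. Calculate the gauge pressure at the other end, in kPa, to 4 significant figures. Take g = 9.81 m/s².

Mass conservation (A₁v₁ = A₂v₂) gives v₂ = 1.667 × 469.9/57.37 = 13.65 m/s.
Energy conservation along the streamline gives P₂ = P₁ − ½ρ(v₂² − v₁²) − ρg(h₂ − h₁).
P₂ = 507700 + ½·805.7·(1.667² − 13.65²) − 805.7·9.81·(+2.130) = 507700 + (-73970) − (16840) = 416900 Pa.

416.9 kPa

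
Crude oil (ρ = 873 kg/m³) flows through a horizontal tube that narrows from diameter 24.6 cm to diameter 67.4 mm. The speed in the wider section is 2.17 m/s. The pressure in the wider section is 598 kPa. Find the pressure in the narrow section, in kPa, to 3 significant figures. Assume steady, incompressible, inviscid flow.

235 kPa

By continuity, v₂ = v₁·A₁/A₂ = 2.17·(475/35.7) = 28.9 m/s.
Bernoulli (h₁ = h₂): P₁ − P₂ = ½ρ(v₂² − v₁²).
P₂ = P₁ − ½ρ(v₂² − v₁²) = 598000 − ½·873·(28.9² − 2.17²) = 598000 − 363000 = 235000 Pa.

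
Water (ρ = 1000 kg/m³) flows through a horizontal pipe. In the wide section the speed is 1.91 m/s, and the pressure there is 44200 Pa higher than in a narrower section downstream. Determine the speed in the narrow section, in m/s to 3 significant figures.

v₂ ≈ 9.59 m/s

With h₁ = h₂, rearranging Bernoulli gives v₂ = √(v₁² + 2ΔP/ρ).
v₂ = √(1.91² + 2·44200/1000) = √(3.65 + 88.4) = 9.59 m/s.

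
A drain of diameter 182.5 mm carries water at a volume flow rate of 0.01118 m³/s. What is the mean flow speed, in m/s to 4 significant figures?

v = 0.4274 m/s

Q = 0.01118 m³/s = 0.01118 m³/s.
v = Q/A = 0.01118 / 0.02616 = 0.4274 m/s.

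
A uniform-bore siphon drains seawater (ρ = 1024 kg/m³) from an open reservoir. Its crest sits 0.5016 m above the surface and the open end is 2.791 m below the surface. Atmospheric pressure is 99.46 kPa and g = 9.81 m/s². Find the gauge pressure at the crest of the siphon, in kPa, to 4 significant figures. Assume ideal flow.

P_gauge ≈ -33.08 kPa

The outlet speed comes from Torricelli: v = √(2g·2.791) = 7.400 m/s.
Continuity keeps v the same throughout the tube; from surface to crest, P_atm + 0 = P_top + ½ρv² + ρg·h_top.
P_top = 99460 − ½·1024·7.400² − 1024·9.81·0.5016 = 66380 Pa. So P_gauge = P_top − P_atm = -33080 Pa.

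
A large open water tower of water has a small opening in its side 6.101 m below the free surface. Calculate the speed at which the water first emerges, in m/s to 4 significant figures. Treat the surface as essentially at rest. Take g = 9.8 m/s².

Torricelli's result v = √(2gh) gives v = √(2·9.8·6.101) = 10.94 m/s.

v ≈ 10.94 m/s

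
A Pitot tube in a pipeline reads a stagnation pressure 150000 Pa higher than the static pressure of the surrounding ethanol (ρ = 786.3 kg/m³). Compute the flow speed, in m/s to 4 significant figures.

The dynamic pressure equals the rise in static pressure at the stagnation point: ΔP = ½ρv².
v = √(2ΔP/ρ) = √(2·150000/786.3) = 19.53 m/s.

19.53 m/s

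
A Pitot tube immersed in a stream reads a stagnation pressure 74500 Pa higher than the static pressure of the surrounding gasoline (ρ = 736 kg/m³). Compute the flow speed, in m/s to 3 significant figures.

Bernoulli between the free stream and the stagnation point: ½ρv² = P_stag − P_static.
v = √(2ΔP/ρ) = √(2·74500/736) = 14.2 m/s.

v ≈ 14.2 m/s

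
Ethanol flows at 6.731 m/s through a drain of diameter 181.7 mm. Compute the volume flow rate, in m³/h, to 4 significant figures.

Q = 628.3 m³/h

Q = A·v = 0.02593 m² × 6.731 m/s = 0.1745 m³/s.
Converting: 0.1745 m³/s × 3600 = 628.3 m³/h.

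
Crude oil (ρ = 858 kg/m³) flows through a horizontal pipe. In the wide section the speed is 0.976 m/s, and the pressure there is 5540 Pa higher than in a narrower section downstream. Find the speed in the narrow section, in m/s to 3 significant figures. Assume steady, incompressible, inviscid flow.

v₂ ≈ 3.72 m/s

Along the level pipe P + ½ρv² is conserved, hence v₂² = v₁² + 2(P₁ − P₂)/ρ.
v₂ = √(0.976² + 2·5540/858) = √(0.953 + 12.9) = 3.72 m/s.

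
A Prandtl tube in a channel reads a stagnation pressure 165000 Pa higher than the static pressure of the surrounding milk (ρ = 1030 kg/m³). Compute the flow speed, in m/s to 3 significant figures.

Bernoulli between the free stream and the stagnation point: ½ρv² = P_stag − P_static.
v = √(2ΔP/ρ) = √(2·165000/1030) = 17.9 m/s.

v ≈ 17.9 m/s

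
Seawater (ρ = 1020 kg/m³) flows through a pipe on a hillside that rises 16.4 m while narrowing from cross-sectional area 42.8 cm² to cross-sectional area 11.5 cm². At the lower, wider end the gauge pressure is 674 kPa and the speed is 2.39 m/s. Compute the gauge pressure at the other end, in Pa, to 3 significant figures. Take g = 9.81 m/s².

P₂ ≈ 472000 Pa

Mass conservation (A₁v₁ = A₂v₂) gives v₂ = 2.39 × 42.8/11.5 = 8.89 m/s.
Bernoulli: P₁ + ½ρv₁² + ρg h₁ = P₂ + ½ρv₂² + ρg h₂, so P₂ = P₁ + ½ρ(v₁² − v₂²) − ρg(h₂ − h₁).
P₂ = 674000 + ½·1020·(2.39² − 8.89²) − 1020·9.81·(+16.4) = 674000 + (-37400) − (164000) = 472000 Pa.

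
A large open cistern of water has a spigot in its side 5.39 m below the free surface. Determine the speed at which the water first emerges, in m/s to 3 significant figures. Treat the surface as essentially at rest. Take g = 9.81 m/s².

v = 10.3 m/s

Torricelli's result v = √(2gh) gives v = √(2·9.81·5.39) = 10.3 m/s.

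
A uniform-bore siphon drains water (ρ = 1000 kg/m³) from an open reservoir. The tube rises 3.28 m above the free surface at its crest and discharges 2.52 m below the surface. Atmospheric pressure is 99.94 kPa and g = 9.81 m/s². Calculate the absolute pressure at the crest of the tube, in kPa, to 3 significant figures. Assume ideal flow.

P_top ≈ 43.0 kPa

From the surface to the outlet (both open to atmosphere, surface at rest): v = √(2g·h_out) = √(2·9.81·2.52) = 7.03 m/s.
With constant cross-section the crest speed equals v; applying Bernoulli from the surface up to the crest, P_top = P_atm − ½ρv² − ρg·h_top.
P_top = 99940 − ½·1000·7.03² − 1000·9.81·3.28 = 43000 Pa.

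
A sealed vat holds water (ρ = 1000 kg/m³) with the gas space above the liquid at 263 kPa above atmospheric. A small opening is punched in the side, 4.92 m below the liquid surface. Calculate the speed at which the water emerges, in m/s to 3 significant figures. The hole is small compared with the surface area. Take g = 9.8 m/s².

Take point 1 at the surface (v₁ ≈ 0) and point 2 at the hole (at atmospheric pressure). Bernoulli: P₁ + ρg h = P_atm + ½ρv₂².
With P₁ − P_atm = 263000 Pa, v₂ = √(2gh + 2ΔP/ρ) = √(2·9.8·4.92 + 2·263000/1000) = 24.9 m/s.

v ≈ 24.9 m/s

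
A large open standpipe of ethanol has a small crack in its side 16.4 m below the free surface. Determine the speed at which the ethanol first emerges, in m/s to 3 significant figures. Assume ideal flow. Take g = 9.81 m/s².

With the surface at rest and both surface and jet at atmospheric pressure, Bernoulli gives ρg h = ½ρv², so v = √(2gh) = √(2·9.81·16.4) = 17.9 m/s.

v ≈ 17.9 m/s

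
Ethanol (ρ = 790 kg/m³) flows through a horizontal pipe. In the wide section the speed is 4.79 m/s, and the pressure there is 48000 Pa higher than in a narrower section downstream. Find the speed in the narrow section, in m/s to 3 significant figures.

Horizontal Bernoulli: P₁ + ½ρv₁² = P₂ + ½ρv₂², so v₂² = v₁² + 2(P₁ − P₂)/ρ.
v₂ = √(4.79² + 2·48000/790) = √(22.9 + 122) = 12.0 m/s.

v₂ ≈ 12.0 m/s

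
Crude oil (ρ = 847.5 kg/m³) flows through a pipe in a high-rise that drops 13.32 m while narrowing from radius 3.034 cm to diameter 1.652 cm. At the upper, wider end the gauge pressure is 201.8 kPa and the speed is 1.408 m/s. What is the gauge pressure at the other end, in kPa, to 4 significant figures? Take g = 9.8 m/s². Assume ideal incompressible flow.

Mass conservation (A₁v₁ = A₂v₂) gives v₂ = 1.408 × 28.92/2.143 = 19.00 m/s.
Bernoulli: P₁ + ½ρv₁² + ρg h₁ = P₂ + ½ρv₂² + ρg h₂, so P₂ = P₁ + ½ρ(v₁² − v₂²) − ρg(h₂ − h₁).
P₂ = 201800 + ½·847.5·(1.408² − 19.00²) − 847.5·9.8·(−13.32) = 201800 + (-152100) − (-110600) = 160400 Pa.

P₂ = 160.4 kPa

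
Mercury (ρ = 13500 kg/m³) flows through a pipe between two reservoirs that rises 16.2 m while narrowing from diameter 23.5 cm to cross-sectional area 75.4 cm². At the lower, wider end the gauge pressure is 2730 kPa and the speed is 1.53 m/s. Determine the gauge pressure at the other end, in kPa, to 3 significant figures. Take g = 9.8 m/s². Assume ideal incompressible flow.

By continuity, v₂ = v₁·A₁/A₂ = 1.53·(434/75.4) = 8.80 m/s.
Energy conservation along the streamline gives P₂ = P₁ − ½ρ(v₂² − v₁²) − ρg(h₂ − h₁).
P₂ = 2730000 + ½·13500·(1.53² − 8.80²) − 13500·9.8·(+16.2) = 2730000 + (-507000) − (2140000) = 79700 Pa.

79.7 kPa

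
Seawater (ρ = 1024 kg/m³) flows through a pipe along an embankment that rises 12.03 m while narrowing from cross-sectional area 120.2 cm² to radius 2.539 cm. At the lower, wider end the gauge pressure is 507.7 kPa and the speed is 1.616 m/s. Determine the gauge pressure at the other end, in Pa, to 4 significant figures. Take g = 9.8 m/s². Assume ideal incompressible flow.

P₂ ≈ 341200 Pa

By continuity, v₂ = v₁·A₁/A₂ = 1.616·(120.2/20.25) = 9.591 m/s.
Energy conservation along the streamline gives P₂ = P₁ − ½ρ(v₂² − v₁²) − ρg(h₂ − h₁).
P₂ = 507700 + ½·1024·(1.616² − 9.591²) − 1024·9.8·(+12.03) = 507700 + (-45760) − (120700) = 341200 Pa.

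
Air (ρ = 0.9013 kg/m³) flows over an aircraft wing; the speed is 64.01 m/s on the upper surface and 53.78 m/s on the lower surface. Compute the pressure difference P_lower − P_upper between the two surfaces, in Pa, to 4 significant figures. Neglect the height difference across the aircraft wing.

ΔP ≈ 543.0 Pa

Bernoulli (same height): P_lower − P_upper = ½ρ(v_upper² − v_lower²).
ΔP = ½·0.9013·(64.01² − 53.78²) = 543.0 Pa.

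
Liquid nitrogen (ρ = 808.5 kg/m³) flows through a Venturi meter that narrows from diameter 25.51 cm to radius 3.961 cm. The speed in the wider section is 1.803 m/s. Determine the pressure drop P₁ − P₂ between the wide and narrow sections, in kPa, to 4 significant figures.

ΔP = 140.0 kPa

The volume flow rate is constant, so v₂ = (A₁/A₂)v₁ = (511.1/49.29)·1.803 = 18.70 m/s.
Along the horizontal streamline, P + ½ρv² is constant.
P₁ − P₂ = ½·808.5·(18.70² − 1.803²) = ½·808.5·346.3 = 140000 Pa.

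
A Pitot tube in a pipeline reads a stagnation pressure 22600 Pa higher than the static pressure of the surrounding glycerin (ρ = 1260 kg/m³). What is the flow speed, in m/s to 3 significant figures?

Bernoulli between the free stream and the stagnation point: ½ρv² = P_stag − P_static.
v = √(2ΔP/ρ) = √(2·22600/1260) = 5.99 m/s.

v ≈ 5.99 m/s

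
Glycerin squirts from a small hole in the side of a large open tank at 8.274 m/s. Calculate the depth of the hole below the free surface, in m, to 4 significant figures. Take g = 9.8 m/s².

For a small hole in a large open tank, ½v² = gh, giving h = v²/(2g).
h = 8.274²/(2·9.8) = 68.46/19.60 = 3.493 m.

h = 3.493 m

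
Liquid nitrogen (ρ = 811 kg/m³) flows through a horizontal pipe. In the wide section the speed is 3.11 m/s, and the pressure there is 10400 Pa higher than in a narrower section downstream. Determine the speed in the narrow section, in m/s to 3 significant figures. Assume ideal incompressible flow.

Along the level pipe P + ½ρv² is conserved, hence v₂² = v₁² + 2(P₁ − P₂)/ρ.
v₂ = √(3.11² + 2·10400/811) = √(9.67 + 25.6) = 5.94 m/s.

5.94 m/s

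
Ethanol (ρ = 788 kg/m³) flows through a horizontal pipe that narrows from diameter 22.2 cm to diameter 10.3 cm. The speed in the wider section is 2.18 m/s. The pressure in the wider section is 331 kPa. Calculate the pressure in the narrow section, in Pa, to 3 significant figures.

292000 Pa

By continuity, v₂ = v₁·A₁/A₂ = 2.18·(387/83.3) = 10.1 m/s.
The pipe is horizontal, so Bernoulli reduces to P₁ + ½ρv₁² = P₂ + ½ρv₂².
P₂ = P₁ − ½ρ(v₂² − v₁²) = 331000 − ½·788·(10.1² − 2.18²) = 331000 − 38500 = 292000 Pa.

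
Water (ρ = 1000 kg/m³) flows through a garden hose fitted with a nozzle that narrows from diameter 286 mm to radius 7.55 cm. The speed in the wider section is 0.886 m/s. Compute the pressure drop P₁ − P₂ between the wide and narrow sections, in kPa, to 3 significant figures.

4.66 kPa

Continuity gives A₁v₁ = A₂v₂, so v₂ = (642 cm²)/(179 cm²) × 0.886 m/s = 3.18 m/s.
Along the horizontal streamline, P + ½ρv² is constant.
P₁ − P₂ = ½·1000·(3.18² − 0.886²) = ½·1000·9.32 = 4660 Pa.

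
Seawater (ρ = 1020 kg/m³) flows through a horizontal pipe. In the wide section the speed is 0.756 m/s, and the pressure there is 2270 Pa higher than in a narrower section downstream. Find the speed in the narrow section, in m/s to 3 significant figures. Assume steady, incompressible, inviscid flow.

v₂ ≈ 2.24 m/s

Along the level pipe P + ½ρv² is conserved, hence v₂² = v₁² + 2(P₁ − P₂)/ρ.
v₂ = √(0.756² + 2·2270/1020) = √(0.572 + 4.45) = 2.24 m/s.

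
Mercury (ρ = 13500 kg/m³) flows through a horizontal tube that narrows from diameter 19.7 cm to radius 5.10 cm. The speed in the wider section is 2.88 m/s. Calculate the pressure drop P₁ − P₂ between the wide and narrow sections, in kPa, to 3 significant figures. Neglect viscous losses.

The volume flow rate is constant, so v₂ = (A₁/A₂)v₁ = (305/81.7)·2.88 = 10.7 m/s.
The pipe is horizontal, so Bernoulli reduces to P₁ + ½ρv₁² = P₂ + ½ρv₂².
P₁ − P₂ = ½·13500·(10.7² − 2.88²) = ½·13500·107 = 723000 Pa.

ΔP ≈ 723 kPa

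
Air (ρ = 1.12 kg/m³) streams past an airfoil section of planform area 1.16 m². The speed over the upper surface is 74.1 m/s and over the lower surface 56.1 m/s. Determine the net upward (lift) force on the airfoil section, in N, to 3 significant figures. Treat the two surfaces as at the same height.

F ≈ 1520 N

With equal heights on the two surfaces, Bernoulli gives P_lower − P_upper = ½ρ(v_upper² − v_lower²).
ΔP = ½·1.12·(74.1² − 56.1²) = 1310 Pa.
Lift = ΔP · A = 1310 × 1.16 = 1520 N.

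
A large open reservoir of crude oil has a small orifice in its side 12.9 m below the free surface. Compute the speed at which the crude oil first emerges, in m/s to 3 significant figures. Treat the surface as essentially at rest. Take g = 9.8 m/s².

v ≈ 15.9 m/s

The surface is effectively still and both ends are open, so ½v² = gh and v = √(2·9.8·12.9) = 15.9 m/s.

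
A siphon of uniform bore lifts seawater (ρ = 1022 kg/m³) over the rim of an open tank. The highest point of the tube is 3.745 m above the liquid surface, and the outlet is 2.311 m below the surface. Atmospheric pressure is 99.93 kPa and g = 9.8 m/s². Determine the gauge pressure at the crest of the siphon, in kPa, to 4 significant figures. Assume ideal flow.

Bernoulli surface→outlet gives ½v² = g·h_out, so v = √(2·9.8·2.311) = 6.730 m/s.
The bore is uniform, so the speed at the crest is the same v. Bernoulli surface→crest: P_atm = P_top + ½ρv² + ρg·h_top.
P_top = 99930 − ½·1022·6.730² − 1022·9.8·3.745 = 39280 Pa. So P_gauge = P_top − P_atm = -60650 Pa.

P_gauge ≈ -60.65 kPa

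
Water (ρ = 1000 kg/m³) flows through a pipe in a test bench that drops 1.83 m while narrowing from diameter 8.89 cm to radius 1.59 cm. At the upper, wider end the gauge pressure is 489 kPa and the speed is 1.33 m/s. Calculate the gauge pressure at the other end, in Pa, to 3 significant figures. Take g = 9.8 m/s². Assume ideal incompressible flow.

P₂ ≈ 454000 Pa

Continuity gives A₁v₁ = A₂v₂, so v₂ = (62.1 cm²)/(7.94 cm²) × 1.33 m/s = 10.4 m/s.
Applying Bernoulli between the two ends and solving for P₂: P₂ = P₁ + ½ρ(v₁² − v₂²) − ρgΔh.
P₂ = 489000 + ½·1000·(1.33² − 10.4²) − 1000·9.8·(−1.83) = 489000 + (-53100) − (-17900) = 454000 Pa.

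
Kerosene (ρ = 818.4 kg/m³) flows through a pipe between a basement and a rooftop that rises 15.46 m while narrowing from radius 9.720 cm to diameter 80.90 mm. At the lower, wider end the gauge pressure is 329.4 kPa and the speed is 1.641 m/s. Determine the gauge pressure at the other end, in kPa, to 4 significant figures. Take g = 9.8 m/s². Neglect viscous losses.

P₂ ≈ 169.8 kPa

Mass conservation (A₁v₁ = A₂v₂) gives v₂ = 1.641 × 296.8/51.40 = 9.476 m/s.
Bernoulli: P₁ + ½ρv₁² + ρg h₁ = P₂ + ½ρv₂² + ρg h₂, so P₂ = P₁ + ½ρ(v₁² − v₂²) − ρg(h₂ − h₁).
P₂ = 329400 + ½·818.4·(1.641² − 9.476²) − 818.4·9.8·(+15.46) = 329400 + (-35640) − (124000) = 169800 Pa.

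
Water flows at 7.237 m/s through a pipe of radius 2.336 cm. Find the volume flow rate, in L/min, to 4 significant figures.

Q = 744.4 L/min

Q = A·v = 0.001714 m² × 7.237 m/s = 0.01241 m³/s.
Converting: 0.01241 m³/s × 60000 = 744.4 L/min.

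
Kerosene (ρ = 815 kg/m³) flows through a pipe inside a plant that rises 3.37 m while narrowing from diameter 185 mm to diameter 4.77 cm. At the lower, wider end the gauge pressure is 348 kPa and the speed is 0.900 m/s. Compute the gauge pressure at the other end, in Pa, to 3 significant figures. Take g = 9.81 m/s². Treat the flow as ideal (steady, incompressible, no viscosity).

Continuity gives A₁v₁ = A₂v₂, so v₂ = (269 cm²)/(17.9 cm²) × 0.900 m/s = 13.5 m/s.
Energy conservation along the streamline gives P₂ = P₁ − ½ρ(v₂² − v₁²) − ρg(h₂ − h₁).
P₂ = 348000 + ½·815·(0.900² − 13.5²) − 815·9.81·(+3.37) = 348000 + (-74400) − (26900) = 247000 Pa.

P₂ = 247000 Pa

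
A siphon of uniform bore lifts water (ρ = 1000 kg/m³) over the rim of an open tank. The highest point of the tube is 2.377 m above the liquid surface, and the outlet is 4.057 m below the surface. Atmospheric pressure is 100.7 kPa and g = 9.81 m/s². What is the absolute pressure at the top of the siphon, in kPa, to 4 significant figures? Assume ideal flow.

Bernoulli surface→outlet gives ½v² = g·h_out, so v = √(2·9.81·4.057) = 8.922 m/s.
The bore is uniform, so the speed at the crest is the same v. Bernoulli surface→crest: P_atm = P_top + ½ρv² + ρg·h_top.
P_top = 100700 − ½·1000·8.922² − 1000·9.81·2.377 = 37580 Pa.

37.58 kPa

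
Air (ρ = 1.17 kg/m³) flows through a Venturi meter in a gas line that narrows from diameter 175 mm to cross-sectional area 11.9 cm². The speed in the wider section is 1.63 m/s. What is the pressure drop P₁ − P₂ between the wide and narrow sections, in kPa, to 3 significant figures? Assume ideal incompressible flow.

0.633 kPa

The volume flow rate is constant, so v₂ = (A₁/A₂)v₁ = (241/11.9)·1.63 = 32.9 m/s.
The pipe is horizontal, so Bernoulli reduces to P₁ + ½ρv₁² = P₂ + ½ρv₂².
P₁ − P₂ = ½·1.17·(32.9² − 1.63²) = ½·1.17·1080 = 633 Pa.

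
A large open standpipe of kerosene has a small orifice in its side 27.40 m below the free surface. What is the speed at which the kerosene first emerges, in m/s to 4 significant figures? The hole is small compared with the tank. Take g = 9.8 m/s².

v ≈ 23.17 m/s

Torricelli's result v = √(2gh) gives v = √(2·9.8·27.40) = 23.17 m/s.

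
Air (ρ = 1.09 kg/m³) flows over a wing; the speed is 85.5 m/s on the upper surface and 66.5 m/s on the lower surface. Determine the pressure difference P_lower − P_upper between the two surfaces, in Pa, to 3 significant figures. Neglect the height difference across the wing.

1570 Pa

With negligible Δh, P + ½ρv² is constant, so P_low − P_up = ½ρ(v_up² − v_low²).
ΔP = ½·1.09·(85.5² − 66.5²) = 1570 Pa.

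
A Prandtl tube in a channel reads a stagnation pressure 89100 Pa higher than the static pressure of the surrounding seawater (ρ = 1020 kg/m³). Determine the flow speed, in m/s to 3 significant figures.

13.2 m/s

Bernoulli between the free stream and the stagnation point: ½ρv² = P_stag − P_static.
v = √(2ΔP/ρ) = √(2·89100/1020) = 13.2 m/s.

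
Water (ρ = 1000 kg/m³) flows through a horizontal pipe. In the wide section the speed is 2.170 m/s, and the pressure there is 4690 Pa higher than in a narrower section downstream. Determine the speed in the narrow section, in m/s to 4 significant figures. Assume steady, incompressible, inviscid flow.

3.754 m/s

Horizontal Bernoulli: P₁ + ½ρv₁² = P₂ + ½ρv₂², so v₂² = v₁² + 2(P₁ − P₂)/ρ.
v₂ = √(2.170² + 2·4690/1000) = √(4.709 + 9.380) = 3.754 m/s.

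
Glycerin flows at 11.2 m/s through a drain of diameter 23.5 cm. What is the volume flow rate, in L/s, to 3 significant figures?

Q = A·v = 0.0434 m² × 11.2 m/s = 0.486 m³/s.
Converting: 0.486 m³/s × 1000 = 486 L/s.

Q = 486 L/s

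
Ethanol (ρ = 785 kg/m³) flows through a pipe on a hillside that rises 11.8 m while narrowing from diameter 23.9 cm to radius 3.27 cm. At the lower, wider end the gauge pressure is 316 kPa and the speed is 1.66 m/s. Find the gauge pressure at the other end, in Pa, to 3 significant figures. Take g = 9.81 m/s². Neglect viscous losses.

33300 Pa

The volume flow rate is constant, so v₂ = (A₁/A₂)v₁ = (449/33.6)·1.66 = 22.2 m/s.
Bernoulli: P₁ + ½ρv₁² + ρg h₁ = P₂ + ½ρv₂² + ρg h₂, so P₂ = P₁ + ½ρ(v₁² − v₂²) − ρg(h₂ − h₁).
P₂ = 316000 + ½·785·(1.66² − 22.2²) − 785·9.81·(+11.8) = 316000 + (-192000) − (90900) = 33300 Pa.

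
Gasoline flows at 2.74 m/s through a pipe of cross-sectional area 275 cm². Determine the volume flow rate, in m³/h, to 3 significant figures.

Q = 271 m³/h

Q = A·v = 0.0275 m² × 2.74 m/s = 0.0754 m³/s.
Converting: 0.0754 m³/s × 3600 = 271 m³/h.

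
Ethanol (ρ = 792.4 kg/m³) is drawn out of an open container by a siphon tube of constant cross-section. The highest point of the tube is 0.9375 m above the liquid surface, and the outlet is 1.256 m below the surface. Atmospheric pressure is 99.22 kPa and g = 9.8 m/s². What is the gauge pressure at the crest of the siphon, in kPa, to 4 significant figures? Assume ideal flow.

The outlet speed comes from Torricelli: v = √(2g·1.256) = 4.962 m/s.
With constant cross-section the crest speed equals v; applying Bernoulli from the surface up to the crest, P_top = P_atm − ½ρv² − ρg·h_top.
P_top = 99220 − ½·792.4·4.962² − 792.4·9.8·0.9375 = 82190 Pa. So P_gauge = P_top − P_atm = -17030 Pa.

P_gauge = -17.03 kPa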